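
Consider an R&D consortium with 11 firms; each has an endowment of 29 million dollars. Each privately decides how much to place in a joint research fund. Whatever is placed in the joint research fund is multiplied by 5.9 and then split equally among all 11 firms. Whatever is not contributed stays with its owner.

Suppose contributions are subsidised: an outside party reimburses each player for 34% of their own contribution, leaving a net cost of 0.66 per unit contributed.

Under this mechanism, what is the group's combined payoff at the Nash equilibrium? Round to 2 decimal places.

319.00 million dollars

With the mechanism, a contributed unit returns (5.9/11) / 0.66 = 0.8127 per unit of net cost — still below 1 — so contributing 0 remains dominant for every player.
Everyone keeps their endowment and the group total is 11 × 29 = 319.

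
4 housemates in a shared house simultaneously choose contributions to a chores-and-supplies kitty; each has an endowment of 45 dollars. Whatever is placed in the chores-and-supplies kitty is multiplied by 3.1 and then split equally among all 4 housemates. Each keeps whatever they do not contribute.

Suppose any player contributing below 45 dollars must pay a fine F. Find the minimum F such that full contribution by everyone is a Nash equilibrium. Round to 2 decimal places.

10.13 dollars

Given the others contribute fully, the best deviation is to contribute 0 (any partial contribution still incurs the fine and gives up units whose private return 0.7750 is below 1).
Deviating from 45 to 0 saves 45 dollars but forfeits the deviator's share of the drop in the chores-and-supplies kitty: 3.1/4 × 45 = 34.87.
So the deviation gain is 45 − 34.87 = 10.13, and the fine must be at least 10.13 dollars to wipe it out.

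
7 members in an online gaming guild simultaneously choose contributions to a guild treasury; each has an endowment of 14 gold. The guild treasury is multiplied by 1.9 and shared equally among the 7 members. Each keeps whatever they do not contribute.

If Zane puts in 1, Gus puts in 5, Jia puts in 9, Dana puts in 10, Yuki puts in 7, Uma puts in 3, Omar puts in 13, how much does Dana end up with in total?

17.03 gold

Total contributed: 1 + 5 + 9 + 10 + 7 + 3 + 13 = 48.
Each receives 1.9 × 48 / 7 = 13.03 from the guild treasury.
Dana keeps 14 − 10 = 4, so Dana's payoff is 4 + 13.03 = 17.03.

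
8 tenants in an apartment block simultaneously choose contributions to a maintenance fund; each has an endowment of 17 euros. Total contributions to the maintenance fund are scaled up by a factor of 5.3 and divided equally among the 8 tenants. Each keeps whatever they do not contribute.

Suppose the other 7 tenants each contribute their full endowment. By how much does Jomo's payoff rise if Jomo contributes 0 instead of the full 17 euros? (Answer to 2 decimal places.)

5.74 euros

Switching from a contribution of 17 to 0 lets Jomo keep an extra 17 euros, but lowers the maintenance fund by 17, which costs Jomo their own share of that drop: 5.3/8 × 17 = 11.26.
Net gain = 17 − 11.26 = 5.74. The private return per contributed unit (0.6625) is below 1, so free-riding is indeed the best response regardless of what the others do.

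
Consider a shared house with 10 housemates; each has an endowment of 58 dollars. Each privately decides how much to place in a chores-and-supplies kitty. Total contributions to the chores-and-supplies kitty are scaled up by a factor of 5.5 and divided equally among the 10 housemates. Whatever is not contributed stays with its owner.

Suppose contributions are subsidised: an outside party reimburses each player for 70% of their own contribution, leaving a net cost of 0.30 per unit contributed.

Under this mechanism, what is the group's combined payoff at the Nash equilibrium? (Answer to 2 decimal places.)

Under the mechanism each unit contributed yields (5.5/10) / 0.30 = 1.8333 back to its contributor per unit of net cost, which exceeds 1, making full contribution the dominant choice for everyone.
So the Nash equilibrium is full contribution by all 10; the group earns 10 × (58 × 0.70 + 5.5 × 58) = 3596.00.

3596.00 dollars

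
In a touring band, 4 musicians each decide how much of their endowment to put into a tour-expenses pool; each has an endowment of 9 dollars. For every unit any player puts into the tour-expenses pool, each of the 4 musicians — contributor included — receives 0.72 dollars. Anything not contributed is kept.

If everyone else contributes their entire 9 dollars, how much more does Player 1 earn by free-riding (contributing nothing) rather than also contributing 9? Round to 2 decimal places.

2.52 dollars

Switching from a contribution of 9 to 0 lets Player 1 keep an extra 9 dollars, but lowers the tour-expenses pool by 9, which costs Player 1 their own share of that drop: 0.72 × 9 = 6.48.
Net gain = 9 − 6.48 = 2.52. The private return per contributed unit (0.72) is below 1, so free-riding is indeed the best response regardless of what the others do.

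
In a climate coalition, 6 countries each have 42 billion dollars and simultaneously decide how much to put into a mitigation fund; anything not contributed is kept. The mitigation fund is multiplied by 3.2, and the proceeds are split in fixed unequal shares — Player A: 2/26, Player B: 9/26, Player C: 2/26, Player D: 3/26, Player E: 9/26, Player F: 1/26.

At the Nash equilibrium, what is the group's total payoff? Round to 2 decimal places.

For player j, contributing a unit is worthwhile iff 3.2 × (j's share) ≥ 1, i.e. iff j's share is at least 0.3125.
Player B and Player E are above the threshold, contributing 42 each; the remaining 4 contribute 0. Total contributed: 84.
The mitigation fund pays out 3.2 × 84 = 268.80 in total (split across the unequal shares, but the aggregate is all that matters for the group sum).
The 4 free-riders keep 42 each, adding 168. Group total = 168 + 268.80 = 436.80.

436.80 billion dollars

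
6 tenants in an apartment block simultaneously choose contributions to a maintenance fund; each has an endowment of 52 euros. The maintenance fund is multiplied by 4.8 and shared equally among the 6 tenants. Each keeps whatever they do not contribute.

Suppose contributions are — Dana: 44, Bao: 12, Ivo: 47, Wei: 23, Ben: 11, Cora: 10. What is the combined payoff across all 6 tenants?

870.60 euros

Total contributed: 44 + 12 + 47 + 23 + 11 + 10 = 147; total kept: 6 × 52 − 147 = 165.
The maintenance fund pays out 4.8 × 147 = 705.60 in aggregate.
Group total = 165 + 705.60 = 870.60.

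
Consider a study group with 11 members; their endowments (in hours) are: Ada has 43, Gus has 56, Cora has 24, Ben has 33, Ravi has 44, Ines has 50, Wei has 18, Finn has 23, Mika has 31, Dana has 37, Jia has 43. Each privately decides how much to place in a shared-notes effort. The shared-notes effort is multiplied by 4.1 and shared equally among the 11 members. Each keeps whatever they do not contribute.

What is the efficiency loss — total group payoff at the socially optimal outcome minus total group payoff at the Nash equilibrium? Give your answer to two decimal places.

The private return per contributed unit is 4.1/11 = 0.3727 < 1 for every player regardless of endowment, so the Nash equilibrium is zero contribution and the group total is Σ E_j = 43 + 56 + 24 + 33 + 44 + 50 + 18 + 23 + 31 + 37 + 43 = 402.
Each contributed unit returns 4.100 to the group, so the social optimum is full contribution by everyone: group total = 4.100 × 402 = 1648.20.
Efficiency loss = (4.100 − 1) × 402 = 1246.20.

1246.20 hours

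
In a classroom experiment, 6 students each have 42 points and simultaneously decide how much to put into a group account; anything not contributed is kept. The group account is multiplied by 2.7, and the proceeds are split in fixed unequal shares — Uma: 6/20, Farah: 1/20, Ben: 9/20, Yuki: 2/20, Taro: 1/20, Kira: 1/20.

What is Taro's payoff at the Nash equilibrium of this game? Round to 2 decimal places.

47.67 points

A player with share s gets back 2.7·s per unit contributed, so full contribution is dominant for anyone with s > 1/2.7 = 0.3704 and zero contribution is dominant for anyone below.
Ben alone (share 9/20) is above the threshold, contributing 42; the remaining 5 contribute 0. Total contributed: 42.
Taro keeps 42 and receives 2.7 × 42 × 1/20 = 5.67 from the group account, for a payoff of 47.67.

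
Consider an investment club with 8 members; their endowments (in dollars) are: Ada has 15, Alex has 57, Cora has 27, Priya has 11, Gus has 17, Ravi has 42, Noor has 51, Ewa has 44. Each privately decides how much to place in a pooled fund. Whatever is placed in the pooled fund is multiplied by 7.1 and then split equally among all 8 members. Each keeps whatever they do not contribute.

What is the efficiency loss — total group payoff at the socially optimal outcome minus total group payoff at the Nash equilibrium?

The private return per contributed unit is 7.1/8 = 0.8875 < 1 for every player regardless of endowment, so the Nash equilibrium is zero contribution and the group total is Σ E_j = 15 + 57 + 27 + 11 + 17 + 42 + 51 + 44 = 264.
Each contributed unit returns 7.100 to the group, so the social optimum is full contribution by everyone: group total = 7.100 × 264 = 1874.40.
Efficiency loss = (7.100 − 1) × 264 = 1610.40.

1610.40 dollars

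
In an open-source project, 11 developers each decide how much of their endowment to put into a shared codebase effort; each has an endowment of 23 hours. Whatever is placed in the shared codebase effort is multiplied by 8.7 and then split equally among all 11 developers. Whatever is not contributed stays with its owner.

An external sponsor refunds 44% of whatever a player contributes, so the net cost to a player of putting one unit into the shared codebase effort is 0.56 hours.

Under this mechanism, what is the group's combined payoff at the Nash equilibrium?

2312.42 hours

The effective private return per unit is now (8.7/11) / 0.56 = 1.4123 > 1, so every player's dominant strategy flips to full contribution.
At the Nash equilibrium everyone contributes 23. Group total payoff = 11 × (23 × 0.44 + 8.7 × 23) = 2312.42.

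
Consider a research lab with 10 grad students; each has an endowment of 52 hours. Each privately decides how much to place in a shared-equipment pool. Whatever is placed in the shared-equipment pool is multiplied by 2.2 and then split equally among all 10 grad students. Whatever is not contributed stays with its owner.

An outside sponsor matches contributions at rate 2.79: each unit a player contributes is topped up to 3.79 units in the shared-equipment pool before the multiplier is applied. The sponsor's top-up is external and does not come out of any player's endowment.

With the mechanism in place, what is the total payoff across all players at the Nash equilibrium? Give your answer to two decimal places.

Even with the mechanism, each unit contributed returns only 2.2 × 3.79 / 10 = 0.8338 per unit of net cost, so contributing nothing is still dominant.
Everyone keeps their endowment and the group total is 10 × 52 = 520.

520.00 hours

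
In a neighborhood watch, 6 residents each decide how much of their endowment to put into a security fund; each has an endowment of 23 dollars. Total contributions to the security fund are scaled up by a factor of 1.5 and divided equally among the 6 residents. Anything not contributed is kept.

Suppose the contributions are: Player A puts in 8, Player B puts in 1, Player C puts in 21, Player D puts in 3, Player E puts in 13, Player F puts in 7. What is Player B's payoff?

35.25 dollars

Total contributed: 8 + 1 + 21 + 3 + 13 + 7 = 53.
Each receives 1.5 × 53 / 6 = 13.25 from the security fund.
Player B keeps 23 − 1 = 22, so Player B's payoff is 22 + 13.25 = 35.25.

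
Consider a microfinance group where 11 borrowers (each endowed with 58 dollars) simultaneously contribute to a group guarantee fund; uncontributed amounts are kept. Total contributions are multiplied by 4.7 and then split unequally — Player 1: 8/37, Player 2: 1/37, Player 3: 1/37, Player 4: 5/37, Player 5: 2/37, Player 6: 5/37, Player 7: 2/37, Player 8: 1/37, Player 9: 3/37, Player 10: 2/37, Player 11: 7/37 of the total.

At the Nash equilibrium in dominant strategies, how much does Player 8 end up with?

For player j, contributing a unit is worthwhile iff 4.7 × (j's share) ≥ 1, i.e. iff j's share is at least 0.2128.
Player 1 alone (share 8/37) is above the threshold, contributing 58; the remaining 10 contribute 0. Total contributed: 58.
Player 8 keeps 58 and receives 4.7 × 58 × 1/37 = 7.37 from the group guarantee fund, for a payoff of 65.37.

65.37 dollars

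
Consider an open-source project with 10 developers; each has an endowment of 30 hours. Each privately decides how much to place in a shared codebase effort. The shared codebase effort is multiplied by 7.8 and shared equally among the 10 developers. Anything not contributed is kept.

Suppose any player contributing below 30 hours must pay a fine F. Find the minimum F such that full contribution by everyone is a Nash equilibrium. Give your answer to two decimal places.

6.60 hours

Given the others contribute fully, the best deviation is to contribute 0 (any partial contribution still incurs the fine and gives up units whose private return 0.7800 is below 1).
Deviating from 30 to 0 saves 30 hours but forfeits the deviator's share of the drop in the shared codebase effort: 7.8/10 × 30 = 23.40.
So the deviation gain is 30 − 23.40 = 6.60, and the fine must be at least 6.60 hours to wipe it out.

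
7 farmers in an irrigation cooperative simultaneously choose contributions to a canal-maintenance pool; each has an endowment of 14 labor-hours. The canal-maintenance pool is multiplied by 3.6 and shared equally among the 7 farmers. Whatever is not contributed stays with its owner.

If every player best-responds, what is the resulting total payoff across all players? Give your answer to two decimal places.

98.00 labor-hours

Each contributed unit returns 3.6/7 = 0.5143 to its contributor — below 1 — so contributing 0 is dominant for every player. At the Nash equilibrium everyone keeps their 14, and the group total is 7 × 14 = 98.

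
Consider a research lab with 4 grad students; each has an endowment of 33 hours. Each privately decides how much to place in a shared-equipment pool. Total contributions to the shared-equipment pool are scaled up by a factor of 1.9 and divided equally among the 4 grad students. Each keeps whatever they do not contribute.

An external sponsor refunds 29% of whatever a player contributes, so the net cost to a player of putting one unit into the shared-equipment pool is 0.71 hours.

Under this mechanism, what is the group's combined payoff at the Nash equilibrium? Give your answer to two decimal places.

Even with the mechanism, each unit contributed returns only (1.9/4) / 0.71 = 0.6690 per unit of net cost, so contributing nothing is still dominant.
Everyone keeps their endowment and the group total is 4 × 33 = 132.

132.00 hours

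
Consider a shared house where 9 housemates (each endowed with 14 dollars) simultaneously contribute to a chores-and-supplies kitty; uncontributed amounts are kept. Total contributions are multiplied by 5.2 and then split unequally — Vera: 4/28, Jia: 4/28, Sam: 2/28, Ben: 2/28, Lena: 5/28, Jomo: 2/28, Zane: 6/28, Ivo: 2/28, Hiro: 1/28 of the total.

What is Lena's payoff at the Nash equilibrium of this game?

27.00 dollars

For player j, contributing a unit is worthwhile iff 5.2 × (j's share) ≥ 1, i.e. iff j's share is at least 0.1923.
Zane alone (share 6/28) is above the threshold, contributing 14; the remaining 8 contribute 0. Total contributed: 14.
Lena keeps 14 and receives 5.2 × 14 × 5/28 = 13.00 from the chores-and-supplies kitty, for a payoff of 27.00.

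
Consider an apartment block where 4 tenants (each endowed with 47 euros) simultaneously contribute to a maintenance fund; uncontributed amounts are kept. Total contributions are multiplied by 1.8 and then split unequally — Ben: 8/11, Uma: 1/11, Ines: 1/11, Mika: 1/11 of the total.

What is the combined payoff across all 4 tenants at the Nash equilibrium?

225.60 euros

Each unit j contributes comes back to j as 1.8 × (j's share), so j prefers to contribute only if that share exceeds 1/1.8 = 0.5556; otherwise keeping the unit dominates.
The only share above 0.5556 is Ben's 8/11, contributing 47; the remaining 3 contribute 0. Total contributed: 47.
The maintenance fund pays out 1.8 × 47 = 84.60 in total (split across the unequal shares, but the aggregate is all that matters for the group sum).
The 3 free-riders keep 47 each, adding 141. Group total = 141 + 84.60 = 225.60.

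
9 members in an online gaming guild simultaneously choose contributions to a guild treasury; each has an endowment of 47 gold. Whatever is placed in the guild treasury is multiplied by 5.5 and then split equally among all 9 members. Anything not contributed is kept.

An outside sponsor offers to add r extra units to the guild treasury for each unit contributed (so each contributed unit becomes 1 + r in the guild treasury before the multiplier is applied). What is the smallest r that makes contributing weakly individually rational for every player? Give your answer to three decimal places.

0.636

With matching at rate r, one contributed unit becomes (1 + r) in the guild treasury and returns 5.5 × (1 + r) / 9 to the contributor.
Setting this equal to 1: 1 + r = 9/5.5 = 1.6364.
So the minimum matching rate is r = 1.6364 − 1 = 0.636.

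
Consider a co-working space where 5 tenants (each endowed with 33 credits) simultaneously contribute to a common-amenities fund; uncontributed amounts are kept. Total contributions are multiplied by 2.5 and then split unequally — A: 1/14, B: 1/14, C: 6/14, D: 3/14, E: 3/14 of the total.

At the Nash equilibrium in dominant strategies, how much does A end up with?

A player with share s gets back 2.5·s per unit contributed, so full contribution is dominant for anyone with s > 1/2.5 = 0.4000 and zero contribution is dominant for anyone below.
The only share above 0.4000 is C's 6/14, contributing 33; the remaining 4 contribute 0. Total contributed: 33.
A keeps 33 and receives 2.5 × 33 × 1/14 = 5.89 from the common-amenities fund, for a payoff of 38.89.

38.89 credits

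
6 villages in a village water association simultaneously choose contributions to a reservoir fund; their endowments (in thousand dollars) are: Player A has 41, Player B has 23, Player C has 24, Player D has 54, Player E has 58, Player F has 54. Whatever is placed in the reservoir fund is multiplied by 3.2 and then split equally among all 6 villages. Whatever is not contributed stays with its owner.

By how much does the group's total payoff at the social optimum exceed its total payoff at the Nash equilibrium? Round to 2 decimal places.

558.80 thousand dollars

The private return per contributed unit is 3.2/6 = 0.5333 < 1 for every player regardless of endowment, so the Nash equilibrium is zero contribution and the group total is Σ E_j = 41 + 23 + 24 + 54 + 58 + 54 = 254.
Each contributed unit returns 3.200 to the group, so the social optimum is full contribution by everyone: group total = 3.200 × 254 = 812.80.
Efficiency loss = (3.200 − 1) × 254 = 558.80.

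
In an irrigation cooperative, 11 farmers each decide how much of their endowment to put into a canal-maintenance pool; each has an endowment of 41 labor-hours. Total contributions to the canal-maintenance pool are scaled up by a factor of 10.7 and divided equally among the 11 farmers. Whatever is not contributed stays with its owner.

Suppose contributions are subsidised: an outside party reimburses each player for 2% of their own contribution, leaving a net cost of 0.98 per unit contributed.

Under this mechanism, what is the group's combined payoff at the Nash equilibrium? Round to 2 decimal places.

Even with the mechanism, each unit contributed returns only (10.7/11) / 0.98 = 0.9926 per unit of net cost, so contributing nothing is still dominant.
At the Nash equilibrium no one contributes; group total payoff = 11 × 41 = 451.

451.00 labor-hours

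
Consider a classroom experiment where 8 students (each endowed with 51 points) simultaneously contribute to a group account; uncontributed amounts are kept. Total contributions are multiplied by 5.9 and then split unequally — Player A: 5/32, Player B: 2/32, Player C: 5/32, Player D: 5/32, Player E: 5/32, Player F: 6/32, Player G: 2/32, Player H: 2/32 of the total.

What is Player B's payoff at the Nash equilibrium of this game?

Each unit j contributes comes back to j as 5.9 × (j's share), so j prefers to contribute only if that share exceeds 1/5.9 = 0.1695; otherwise keeping the unit dominates.
The only share above 0.1695 is Player F's 6/32, contributing 51; the remaining 7 contribute 0. Total contributed: 51.
Player B keeps 51 and receives 5.9 × 51 × 2/32 = 18.81 from the group account, for a payoff of 69.81.

69.81 points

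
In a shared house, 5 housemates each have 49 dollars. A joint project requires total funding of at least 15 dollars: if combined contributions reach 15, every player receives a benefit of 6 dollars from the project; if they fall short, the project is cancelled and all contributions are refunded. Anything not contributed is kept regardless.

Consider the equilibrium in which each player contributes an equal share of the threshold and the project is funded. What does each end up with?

Equal share of the threshold: 15/5 = 3.
At this profile no one gains by cutting their contribution: any cut drops the total below 15, the project is cancelled, contributions are refunded, and the deviator ends with 49, which is less than 49 − 3 + 6 = 52. Contributing more than 3 just wastes the excess. So contributing exactly 3 is a best response.
Each player's payoff: 49 − 3 + 6 = 52.

52 dollars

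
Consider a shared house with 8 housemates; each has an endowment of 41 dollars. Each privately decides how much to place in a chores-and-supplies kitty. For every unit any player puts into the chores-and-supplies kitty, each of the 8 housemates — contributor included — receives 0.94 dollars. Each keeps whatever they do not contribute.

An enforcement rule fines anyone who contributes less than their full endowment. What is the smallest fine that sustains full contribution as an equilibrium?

2.46 dollars

Given the others contribute fully, the best deviation is to contribute 0 (any partial contribution still incurs the fine and gives up units whose private return 0.94 is below 1).
Deviating from 41 to 0 saves 41 dollars but forfeits the deviator's share of the drop in the chores-and-supplies kitty: 0.94 × 41 = 38.54.
So the deviation gain is 41 − 38.54 = 2.46, and the fine must be at least 2.46 dollars to wipe it out.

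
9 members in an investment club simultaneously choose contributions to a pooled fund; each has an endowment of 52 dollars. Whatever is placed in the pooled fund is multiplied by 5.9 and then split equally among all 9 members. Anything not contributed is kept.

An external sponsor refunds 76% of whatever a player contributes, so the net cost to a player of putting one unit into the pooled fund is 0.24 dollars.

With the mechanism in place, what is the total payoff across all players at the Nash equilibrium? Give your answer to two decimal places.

Under the mechanism each unit contributed yields (5.9/9) / 0.24 = 2.7315 back to its contributor per unit of net cost, which exceeds 1, making full contribution the dominant choice for everyone.
So the Nash equilibrium is full contribution by all 9; the group earns 9 × (52 × 0.76 + 5.9 × 52) = 3116.88.

3116.88 dollars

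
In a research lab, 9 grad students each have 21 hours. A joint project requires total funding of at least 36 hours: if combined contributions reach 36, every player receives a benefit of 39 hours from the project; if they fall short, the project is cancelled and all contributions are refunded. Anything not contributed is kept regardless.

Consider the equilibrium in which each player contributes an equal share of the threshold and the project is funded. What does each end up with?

Equal share of the threshold: 36/9 = 4.
At this profile no one gains by cutting their contribution: any cut drops the total below 36, the project is cancelled, contributions are refunded, and the deviator ends with 21, which is less than 21 − 4 + 39 = 56. Contributing more than 4 just wastes the excess. So contributing exactly 4 is a best response.
Each player's payoff: 21 − 4 + 39 = 56.

56 hours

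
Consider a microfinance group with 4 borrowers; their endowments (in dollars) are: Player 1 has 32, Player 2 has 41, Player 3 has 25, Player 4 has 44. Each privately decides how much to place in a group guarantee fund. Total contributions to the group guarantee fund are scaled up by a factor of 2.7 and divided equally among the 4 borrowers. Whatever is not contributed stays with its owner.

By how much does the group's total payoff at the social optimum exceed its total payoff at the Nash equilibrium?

The private return per contributed unit is 2.7/4 = 0.6750 < 1 for every player regardless of endowment, so the Nash equilibrium is zero contribution and the group total is Σ E_j = 32 + 41 + 25 + 44 = 142.
Each contributed unit returns 2.700 to the group, so the social optimum is full contribution by everyone: group total = 2.700 × 142 = 383.40.
Efficiency loss = (2.700 − 1) × 142 = 241.40.

241.40 dollars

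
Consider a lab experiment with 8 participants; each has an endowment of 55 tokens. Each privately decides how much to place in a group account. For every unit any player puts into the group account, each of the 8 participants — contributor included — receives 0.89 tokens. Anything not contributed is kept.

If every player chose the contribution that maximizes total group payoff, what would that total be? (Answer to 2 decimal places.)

3132.80 tokens

Each contributed unit returns 7.120 to the group as a whole (0.89 to each of 8 players), which exceeds 1, so the social optimum is full contribution: group total = 7.120 × 440 = 3132.80.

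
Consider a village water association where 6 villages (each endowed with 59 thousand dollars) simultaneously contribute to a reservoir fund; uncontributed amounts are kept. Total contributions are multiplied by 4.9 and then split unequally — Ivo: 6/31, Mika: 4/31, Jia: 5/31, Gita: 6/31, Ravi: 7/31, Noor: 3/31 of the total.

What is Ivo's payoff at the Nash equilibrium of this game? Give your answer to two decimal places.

114.95 thousand dollars

For player j, contributing a unit is worthwhile iff 4.9 × (j's share) ≥ 1, i.e. iff j's share is at least 0.2041.
Ravi alone (share 7/31) is above the threshold, contributing 59; the remaining 5 contribute 0. Total contributed: 59.
Ivo keeps 59 and receives 4.9 × 59 × 6/31 = 55.95 from the reservoir fund, for a payoff of 114.95.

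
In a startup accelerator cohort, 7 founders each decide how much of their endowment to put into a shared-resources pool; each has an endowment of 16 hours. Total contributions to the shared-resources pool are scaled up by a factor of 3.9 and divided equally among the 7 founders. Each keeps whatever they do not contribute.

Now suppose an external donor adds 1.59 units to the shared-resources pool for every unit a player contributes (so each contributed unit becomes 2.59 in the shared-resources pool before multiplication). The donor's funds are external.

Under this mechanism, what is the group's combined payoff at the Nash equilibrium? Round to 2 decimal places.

1131.31 hours

Under the mechanism each unit contributed yields 3.9 × 2.59 / 7 = 1.4430 back to its contributor per unit of net cost, which exceeds 1, making full contribution the dominant choice for everyone.
So the Nash equilibrium is full contribution by all 7; the group earns 3.9 × 2.59 × 112 = 1131.31.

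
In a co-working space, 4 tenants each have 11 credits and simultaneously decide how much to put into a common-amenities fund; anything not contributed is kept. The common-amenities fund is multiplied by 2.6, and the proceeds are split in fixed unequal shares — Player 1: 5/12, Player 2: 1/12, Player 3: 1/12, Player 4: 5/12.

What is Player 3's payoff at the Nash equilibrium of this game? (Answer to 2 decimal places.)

15.77 credits

A player with share s gets back 2.6·s per unit contributed, so full contribution is dominant for anyone with s > 1/2.6 = 0.3846 and zero contribution is dominant for anyone below.
Player 1 and Player 4 are above the threshold, contributing 11 each; the remaining 2 contribute 0. Total contributed: 22.
Player 3 keeps 11 and receives 2.6 × 22 × 1/12 = 4.77 from the common-amenities fund, for a payoff of 15.77.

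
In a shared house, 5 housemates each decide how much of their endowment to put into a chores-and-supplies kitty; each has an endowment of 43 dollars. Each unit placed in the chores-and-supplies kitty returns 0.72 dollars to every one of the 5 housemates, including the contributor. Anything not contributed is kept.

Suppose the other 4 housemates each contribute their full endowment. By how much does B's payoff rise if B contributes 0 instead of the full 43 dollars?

Switching from a contribution of 43 to 0 lets B keep an extra 43 dollars, but lowers the chores-and-supplies kitty by 43, which costs B their own share of that drop: 0.72 × 43 = 30.96.
Net gain = 43 − 30.96 = 12.04. The private return per contributed unit (0.72) is below 1, so free-riding is indeed the best response regardless of what the others do.

12.04 dollars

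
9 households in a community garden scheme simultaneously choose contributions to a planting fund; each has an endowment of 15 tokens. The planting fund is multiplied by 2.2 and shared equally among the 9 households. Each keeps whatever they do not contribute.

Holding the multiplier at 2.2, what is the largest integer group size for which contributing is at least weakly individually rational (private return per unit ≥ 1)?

2

Private return per unit is 2.2/(group size), which is ≥ 1 whenever the group size is ≤ 2.2.
The largest such integer is 2.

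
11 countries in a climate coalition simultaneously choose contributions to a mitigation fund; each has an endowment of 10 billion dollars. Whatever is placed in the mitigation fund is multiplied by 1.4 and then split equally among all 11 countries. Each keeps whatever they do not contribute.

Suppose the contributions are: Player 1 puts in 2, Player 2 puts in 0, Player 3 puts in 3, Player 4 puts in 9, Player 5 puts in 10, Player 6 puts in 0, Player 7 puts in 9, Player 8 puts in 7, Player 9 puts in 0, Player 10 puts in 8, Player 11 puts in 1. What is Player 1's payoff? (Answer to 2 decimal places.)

Total contributed: 2 + 0 + 3 + 9 + 10 + 0 + 9 + 7 + 0 + 8 + 1 = 49.
Each receives 1.4 × 49 / 11 = 6.24 from the mitigation fund.
Player 1 keeps 10 − 2 = 8, so Player 1's payoff is 8 + 6.24 = 14.24.

14.24 billion dollars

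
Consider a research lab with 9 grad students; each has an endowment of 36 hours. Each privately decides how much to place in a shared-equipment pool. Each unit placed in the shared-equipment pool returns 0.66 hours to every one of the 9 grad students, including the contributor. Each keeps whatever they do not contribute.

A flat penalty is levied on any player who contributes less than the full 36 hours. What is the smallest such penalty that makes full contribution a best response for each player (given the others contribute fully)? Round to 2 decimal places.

Given the others contribute fully, the best deviation is to contribute 0 (any partial contribution still incurs the fine and gives up units whose private return 0.66 is below 1).
Deviating from 36 to 0 saves 36 hours but forfeits the deviator's share of the drop in the shared-equipment pool: 0.66 × 36 = 23.76.
So the deviation gain is 36 − 23.76 = 12.24, and the fine must be at least 12.24 hours to wipe it out.

12.24 hours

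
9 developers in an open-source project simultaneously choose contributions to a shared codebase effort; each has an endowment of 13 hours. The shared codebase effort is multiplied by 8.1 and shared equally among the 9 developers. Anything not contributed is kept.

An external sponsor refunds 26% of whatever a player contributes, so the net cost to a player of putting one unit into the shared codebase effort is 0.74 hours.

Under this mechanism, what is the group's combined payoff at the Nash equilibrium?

The effective private return per unit is now (8.1/9) / 0.74 = 1.2162 > 1, so every player's dominant strategy flips to full contribution.
At the Nash equilibrium everyone contributes 13. Group total payoff = 9 × (13 × 0.26 + 8.1 × 13) = 978.12.

978.12 hours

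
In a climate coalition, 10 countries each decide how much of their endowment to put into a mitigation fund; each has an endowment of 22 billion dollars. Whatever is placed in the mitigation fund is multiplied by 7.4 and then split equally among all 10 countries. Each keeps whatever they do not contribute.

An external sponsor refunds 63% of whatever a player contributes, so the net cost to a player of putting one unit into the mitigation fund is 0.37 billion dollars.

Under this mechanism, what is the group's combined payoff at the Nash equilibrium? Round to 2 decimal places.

With the mechanism, a contributed unit returns (7.4/10) / 0.37 = 2.0000 per unit of net cost to the contributor — now above 1 — so contributing fully is weakly dominant for every player.
At the Nash equilibrium everyone contributes 22. Group total payoff = 10 × (22 × 0.63 + 7.4 × 22) = 1766.60.

1766.60 billion dollars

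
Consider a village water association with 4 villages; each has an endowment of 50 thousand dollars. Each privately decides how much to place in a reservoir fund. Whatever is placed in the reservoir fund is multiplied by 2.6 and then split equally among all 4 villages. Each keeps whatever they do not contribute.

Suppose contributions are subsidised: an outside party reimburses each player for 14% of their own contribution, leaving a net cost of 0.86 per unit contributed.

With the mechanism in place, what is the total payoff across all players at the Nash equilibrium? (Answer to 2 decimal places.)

200.00 thousand dollars

With the mechanism, a contributed unit returns (2.6/4) / 0.86 = 0.7558 per unit of net cost — still below 1 — so contributing 0 remains dominant for every player.
At the Nash equilibrium no one contributes; group total payoff = 4 × 50 = 200.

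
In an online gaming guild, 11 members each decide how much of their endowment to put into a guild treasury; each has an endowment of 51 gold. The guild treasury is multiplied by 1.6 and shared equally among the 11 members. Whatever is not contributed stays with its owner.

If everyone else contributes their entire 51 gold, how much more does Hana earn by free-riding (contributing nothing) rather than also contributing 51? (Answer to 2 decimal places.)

Switching from a contribution of 51 to 0 lets Hana keep an extra 51 gold, but lowers the guild treasury by 51, which costs Hana their own share of that drop: 1.6/11 × 51 = 7.42.
Net gain = 51 − 7.42 = 43.58. The private return per contributed unit (0.1455) is below 1, so free-riding is indeed the best response regardless of what the others do.

43.58 gold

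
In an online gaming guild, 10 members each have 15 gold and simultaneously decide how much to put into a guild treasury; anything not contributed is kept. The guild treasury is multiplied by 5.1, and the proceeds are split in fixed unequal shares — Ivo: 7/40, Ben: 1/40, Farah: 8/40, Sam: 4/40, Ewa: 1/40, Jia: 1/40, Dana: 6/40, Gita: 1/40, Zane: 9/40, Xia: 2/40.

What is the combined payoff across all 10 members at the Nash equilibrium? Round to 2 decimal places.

273.00 gold

For player j, contributing a unit is worthwhile iff 5.1 × (j's share) ≥ 1, i.e. iff j's share is at least 0.1961.
Farah and Zane clear that bar, contributing 15 each; the remaining 8 contribute 0. Total contributed: 30.
The guild treasury pays out 5.1 × 30 = 153.00 in total (split across the unequal shares, but the aggregate is all that matters for the group sum).
The 8 free-riders keep 15 each, adding 120. Group total = 120 + 153.00 = 273.00.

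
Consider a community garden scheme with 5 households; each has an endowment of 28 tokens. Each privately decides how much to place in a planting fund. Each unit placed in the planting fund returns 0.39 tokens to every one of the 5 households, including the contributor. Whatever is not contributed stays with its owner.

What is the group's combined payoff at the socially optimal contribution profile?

Each contributed unit returns 1.950 to the group as a whole (0.39 to each of 5 players), which exceeds 1, so the social optimum is full contribution: group total = 1.950 × 140 = 273.00.

273.00 tokens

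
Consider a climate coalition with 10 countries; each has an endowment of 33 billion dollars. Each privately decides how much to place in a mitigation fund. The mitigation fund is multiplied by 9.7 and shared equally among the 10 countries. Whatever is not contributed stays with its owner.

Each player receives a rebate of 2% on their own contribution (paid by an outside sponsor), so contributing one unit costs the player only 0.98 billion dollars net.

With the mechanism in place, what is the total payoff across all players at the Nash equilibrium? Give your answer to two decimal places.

With the mechanism, a contributed unit returns (9.7/10) / 0.98 = 0.9898 per unit of net cost — still below 1 — so contributing 0 remains dominant for every player.
At the Nash equilibrium no one contributes; group total payoff = 10 × 33 = 330.

330.00 billion dollars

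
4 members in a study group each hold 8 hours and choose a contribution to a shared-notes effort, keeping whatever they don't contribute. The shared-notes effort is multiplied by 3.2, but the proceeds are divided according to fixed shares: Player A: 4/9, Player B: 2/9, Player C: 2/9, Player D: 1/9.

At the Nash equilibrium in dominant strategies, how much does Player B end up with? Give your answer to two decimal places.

A player with share s gets back 3.2·s per unit contributed, so full contribution is dominant for anyone with s > 1/3.2 = 0.3125 and zero contribution is dominant for anyone below.
Player A alone (share 4/9) is above the threshold, contributing 8; the remaining 3 contribute 0. Total contributed: 8.
Player B keeps 8 and receives 3.2 × 8 × 2/9 = 5.69 from the shared-notes effort, for a payoff of 13.69.

13.69 hours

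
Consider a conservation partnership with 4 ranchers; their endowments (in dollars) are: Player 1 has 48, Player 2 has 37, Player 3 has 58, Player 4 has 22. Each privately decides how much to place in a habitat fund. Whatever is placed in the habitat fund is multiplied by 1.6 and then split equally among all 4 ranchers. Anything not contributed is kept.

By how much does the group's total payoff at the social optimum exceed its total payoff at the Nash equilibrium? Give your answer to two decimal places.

The private return per contributed unit is 1.6/4 = 0.4000 < 1 for every player regardless of endowment, so the Nash equilibrium is zero contribution and the group total is Σ E_j = 48 + 37 + 58 + 22 = 165.
Each contributed unit returns 1.600 to the group, so the social optimum is full contribution by everyone: group total = 1.600 × 165 = 264.00.
Efficiency loss = (1.600 − 1) × 165 = 99.00.

99.00 dollars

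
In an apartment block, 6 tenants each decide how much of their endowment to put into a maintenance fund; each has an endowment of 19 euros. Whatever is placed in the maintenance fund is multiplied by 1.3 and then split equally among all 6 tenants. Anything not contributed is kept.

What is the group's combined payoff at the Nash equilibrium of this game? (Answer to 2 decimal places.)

114.00 euros

Each contributed unit returns 1.3/6 = 0.2167 to its contributor — below 1 — so contributing 0 is dominant for every player. At the Nash equilibrium everyone keeps their 19, and the group total is 6 × 19 = 114.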